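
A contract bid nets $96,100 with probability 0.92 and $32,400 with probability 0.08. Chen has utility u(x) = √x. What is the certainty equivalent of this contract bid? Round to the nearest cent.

E[u] = 0.92·√96100 + 0.08·√32400 = 0.92·310 + 0.08·180 = 299.6
CE = (299.6)² = 89760.16

$89,760.16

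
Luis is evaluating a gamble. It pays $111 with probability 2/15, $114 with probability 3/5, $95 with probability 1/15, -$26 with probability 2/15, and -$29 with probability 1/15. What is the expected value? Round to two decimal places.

$84.13

EV = 2/15 × 111 + 3/5 × 114 + 1/15 × 95 + 2/15 × (-26) + 1/15 × (-29) = 14.8 + 68.4 + 6.3333 − 3.4667 − 1.9333 = 84.1333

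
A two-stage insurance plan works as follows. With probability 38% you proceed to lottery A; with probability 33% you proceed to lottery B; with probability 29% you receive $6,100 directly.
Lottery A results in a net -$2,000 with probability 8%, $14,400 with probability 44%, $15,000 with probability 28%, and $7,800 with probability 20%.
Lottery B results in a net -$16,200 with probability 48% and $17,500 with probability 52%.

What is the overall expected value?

$6,741.60

EV(A) = 0.08 × (-2000) + 0.44 × 14400 + 0.28 × 15000 + 0.2 × 7800 = -160 + 6336 + 4200 + 1560 = 11936
EV(B) = 0.48 × (-16200) + 0.52 × 17500 = -7776 + 9100 = 1324
Branch C: 6100 (certain)
Overall = 0.38 × 11936 + 0.33 × 1324 + 0.29 × 6100 = 4535.68 + 436.92 + 1769 = 6741.6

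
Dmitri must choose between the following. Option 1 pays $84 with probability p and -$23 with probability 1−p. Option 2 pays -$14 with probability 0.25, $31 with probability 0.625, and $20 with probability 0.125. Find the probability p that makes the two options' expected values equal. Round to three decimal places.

EV(Option 2) = 0.25 × (-14) + 0.625 × 31 + 0.125 × 20 = -3.5 + 19.375 + 2.5 = 18.375
p·84 + (1−p)·(-23) = 18.375
107p − 23 = 18.375
p = (18.375 + 23) / 107

p = 0.387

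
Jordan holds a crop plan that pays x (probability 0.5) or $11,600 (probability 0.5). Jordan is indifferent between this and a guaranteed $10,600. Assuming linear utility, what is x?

0.5·x + 0.5·11600 = 10600
0.5·x = 10600 − 5800 = 4800
x = 4800 / 0.5 = 9600

x = $9,600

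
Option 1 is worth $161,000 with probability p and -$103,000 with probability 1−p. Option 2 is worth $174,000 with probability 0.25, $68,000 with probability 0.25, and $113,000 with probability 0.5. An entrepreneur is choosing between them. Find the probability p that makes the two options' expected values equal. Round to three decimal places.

p = 0.833

EV(Option 2) = 0.25 × 174000 + 0.25 × 68000 + 0.5 × 113000 = 43500 + 17000 + 56500 = 117000
p·161000 + (1−p)·(-103000) = 117000
264000p − 103000 = 117000
p = (117000 + 103000) / 264000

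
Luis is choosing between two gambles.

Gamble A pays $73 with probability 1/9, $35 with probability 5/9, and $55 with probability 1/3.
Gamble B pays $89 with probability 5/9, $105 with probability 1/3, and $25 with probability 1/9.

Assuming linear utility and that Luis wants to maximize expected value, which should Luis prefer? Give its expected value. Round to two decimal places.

Gamble B ($87.22)

Gamble A = 1/9 × 73 + 5/9 × 35 + 1/3 × 55 = 8.1111 + 19.4444 + 18.3333 = 45.8889
Gamble B = 5/9 × 89 + 1/3 × 105 + 1/9 × 25 = 49.4444 + 35 + 2.7778 = 87.2222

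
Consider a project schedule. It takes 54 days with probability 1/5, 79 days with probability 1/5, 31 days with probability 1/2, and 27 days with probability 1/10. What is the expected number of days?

44.8 days

EV = 1/5 × 54 + 1/5 × 79 + 1/2 × 31 + 1/10 × 27 = 10.8 + 15.8 + 15.5 + 2.7 = 44.8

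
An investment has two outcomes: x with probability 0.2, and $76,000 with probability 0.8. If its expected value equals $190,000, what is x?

x = $646,000

0.2·x + 0.8·76000 = 190000
0.2·x = 190000 − 60800 = 129200
x = 129200 / 0.2 = 646000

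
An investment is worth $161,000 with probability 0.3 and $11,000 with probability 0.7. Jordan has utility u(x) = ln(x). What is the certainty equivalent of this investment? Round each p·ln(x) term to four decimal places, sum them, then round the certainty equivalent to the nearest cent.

$24,604.88

E[u] = 0.3·ln(161000) + 0.7·ln(11000) = 3.5967 + 6.5140 = 10.1107
CE = e^10.1107 ≈ 24604.88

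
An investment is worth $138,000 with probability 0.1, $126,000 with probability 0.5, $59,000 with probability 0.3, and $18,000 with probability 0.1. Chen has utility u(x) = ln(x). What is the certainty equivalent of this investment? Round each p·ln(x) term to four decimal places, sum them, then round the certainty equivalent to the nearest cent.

$83,358.01

E[u] = 0.1·ln(138000) + 0.5·ln(126000) + 0.3·ln(59000) + 0.1·ln(18000) = 1.1835 + 5.8720 + 3.2956 + 0.9798 = 11.3309
CE = e^11.3309 ≈ 83358.01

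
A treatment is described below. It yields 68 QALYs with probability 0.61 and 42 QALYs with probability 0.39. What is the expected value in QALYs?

57.86 QALYs

EV = 0.61 × 68 + 0.39 × 42 = 41.48 + 16.38 = 57.86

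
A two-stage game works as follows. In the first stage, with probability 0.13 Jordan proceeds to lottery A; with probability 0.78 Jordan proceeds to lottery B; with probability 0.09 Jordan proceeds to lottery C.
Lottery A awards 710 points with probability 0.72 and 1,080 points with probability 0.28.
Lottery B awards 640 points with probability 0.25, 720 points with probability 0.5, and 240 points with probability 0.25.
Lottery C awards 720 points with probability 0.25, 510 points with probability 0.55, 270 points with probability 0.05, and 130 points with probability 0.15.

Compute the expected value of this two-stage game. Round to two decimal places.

602.58 points

EV(A) = 0.72 × 710 + 0.28 × 1080 = 511.2 + 302.4 = 813.6
EV(B) = 0.25 × 640 + 0.5 × 720 + 0.25 × 240 = 160 + 360 + 60 = 580
EV(C) = 0.25 × 720 + 0.55 × 510 + 0.05 × 270 + 0.15 × 130 = 180 + 280.5 + 13.5 + 19.5 = 493.5
Overall = 0.13 × 813.6 + 0.78 × 580 + 0.09 × 493.5 = 105.768 + 452.4 + 44.415 = 602.583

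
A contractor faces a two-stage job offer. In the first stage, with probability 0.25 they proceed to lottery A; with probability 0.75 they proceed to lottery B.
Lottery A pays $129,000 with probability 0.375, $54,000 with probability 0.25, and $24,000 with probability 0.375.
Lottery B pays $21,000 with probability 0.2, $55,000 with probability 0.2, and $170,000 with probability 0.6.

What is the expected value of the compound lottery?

EV(A) = 0.375 × 129000 + 0.25 × 54000 + 0.375 × 24000 = 48375 + 13500 + 9000 = 70875
EV(B) = 0.2 × 21000 + 0.2 × 55000 + 0.6 × 170000 = 4200 + 11000 + 102000 = 117200
Overall = 0.25 × 70875 + 0.75 × 117200 = 17718.75 + 87900 = 105618.75

$105,618.75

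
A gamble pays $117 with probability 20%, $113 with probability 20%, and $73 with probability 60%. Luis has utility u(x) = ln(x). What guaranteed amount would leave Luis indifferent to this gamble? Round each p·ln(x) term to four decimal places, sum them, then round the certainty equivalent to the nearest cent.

$87.55

E[u] = 0.2·ln(117) + 0.2·ln(113) + 0.6·ln(73) = 0.9524 + 0.9455 + 2.5743 = 4.4722
CE = e^4.4722 ≈ 87.55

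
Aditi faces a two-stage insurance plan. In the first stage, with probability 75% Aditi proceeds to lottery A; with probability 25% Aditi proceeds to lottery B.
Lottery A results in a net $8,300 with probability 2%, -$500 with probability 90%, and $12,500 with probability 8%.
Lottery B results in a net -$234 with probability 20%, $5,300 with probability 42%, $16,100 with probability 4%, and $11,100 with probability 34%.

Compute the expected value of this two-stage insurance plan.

$2,186.30

EV(A) = 0.02 × 8300 + 0.9 × (-500) + 0.08 × 12500 = 166 − 450 + 1000 = 716
EV(B) = 0.2 × (-234) + 0.42 × 5300 + 0.04 × 16100 + 0.34 × 11100 = -46.8 + 2226 + 644 + 3774 = 6597.2
Overall = 0.75 × 716 + 0.25 × 6597.2 = 537 + 1649.3 = 2186.3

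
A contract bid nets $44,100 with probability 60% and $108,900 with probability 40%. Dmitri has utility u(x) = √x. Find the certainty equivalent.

$66,564

E[u] = 0.6·√44100 + 0.4·√108900 = 0.6·210 + 0.4·330 = 258
CE = (258)² = 66564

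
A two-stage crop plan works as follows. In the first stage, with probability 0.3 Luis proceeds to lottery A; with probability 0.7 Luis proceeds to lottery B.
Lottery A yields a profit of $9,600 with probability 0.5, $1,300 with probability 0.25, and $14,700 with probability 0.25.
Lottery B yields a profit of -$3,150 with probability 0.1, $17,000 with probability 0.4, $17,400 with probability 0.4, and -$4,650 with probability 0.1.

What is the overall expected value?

EV(A) = 0.5 × 9600 + 0.25 × 1300 + 0.25 × 14700 = 4800 + 325 + 3675 = 8800
EV(B) = 0.1 × (-3150) + 0.4 × 17000 + 0.4 × 17400 + 0.1 × (-4650) = -315 + 6800 + 6960 − 465 = 12980
Overall = 0.3 × 8800 + 0.7 × 12980 = 2640 + 9086 = 11726

$11,726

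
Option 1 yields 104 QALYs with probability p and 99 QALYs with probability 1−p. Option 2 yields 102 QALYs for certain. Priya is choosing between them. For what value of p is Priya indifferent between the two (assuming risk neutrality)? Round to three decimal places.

p·104 + (1−p)·99 = 102
5p + 99 = 102
p = (102 − 99) / 5

p = 0.600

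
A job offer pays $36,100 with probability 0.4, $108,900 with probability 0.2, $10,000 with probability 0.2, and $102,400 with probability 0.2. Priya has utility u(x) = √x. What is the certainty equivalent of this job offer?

$51,076

E[u] = 0.4·√36100 + 0.2·√108900 + 0.2·√10000 + 0.2·√102400 = 0.4·190 + 0.2·330 + 0.2·100 + 0.2·320 = 226
CE = (226)² = 51076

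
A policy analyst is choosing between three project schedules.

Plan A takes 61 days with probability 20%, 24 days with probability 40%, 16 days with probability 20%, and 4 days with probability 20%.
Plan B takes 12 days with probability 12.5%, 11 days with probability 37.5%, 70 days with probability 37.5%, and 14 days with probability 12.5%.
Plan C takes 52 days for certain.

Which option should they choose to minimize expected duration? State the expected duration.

Plan A = 0.2 × 61 + 0.4 × 24 + 0.2 × 16 + 0.2 × 4 = 12.2 + 9.6 + 3.2 + 0.8 = 25.8
Plan B = 0.125 × 12 + 0.375 × 11 + 0.375 × 70 + 0.125 × 14 = 1.5 + 4.125 + 26.25 + 1.75 = 33.625
Plan C: 52 (certain)

Plan A (25.8 days)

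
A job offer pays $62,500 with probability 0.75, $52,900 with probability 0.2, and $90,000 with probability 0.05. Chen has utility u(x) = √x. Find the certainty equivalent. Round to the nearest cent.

$61,752.25

E[u] = 0.75·√62500 + 0.2·√52900 + 0.05·√90000 = 0.75·250 + 0.2·230 + 0.05·300 = 248.5
CE = (248.5)² = 61752.25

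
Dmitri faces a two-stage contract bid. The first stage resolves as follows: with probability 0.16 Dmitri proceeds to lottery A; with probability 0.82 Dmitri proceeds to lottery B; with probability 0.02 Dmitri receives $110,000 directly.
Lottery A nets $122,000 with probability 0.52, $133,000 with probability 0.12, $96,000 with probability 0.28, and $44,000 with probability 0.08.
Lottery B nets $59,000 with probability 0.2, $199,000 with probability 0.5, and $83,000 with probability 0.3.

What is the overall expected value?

EV(A) = 0.52 × 122000 + 0.12 × 133000 + 0.28 × 96000 + 0.08 × 44000 = 63440 + 15960 + 26880 + 3520 = 109800
EV(B) = 0.2 × 59000 + 0.5 × 199000 + 0.3 × 83000 = 11800 + 99500 + 24900 = 136200
Branch C: 110000 (certain)
Overall = 0.16 × 109800 + 0.82 × 136200 + 0.02 × 110000 = 17568 + 111684 + 2200 = 131452

$131,452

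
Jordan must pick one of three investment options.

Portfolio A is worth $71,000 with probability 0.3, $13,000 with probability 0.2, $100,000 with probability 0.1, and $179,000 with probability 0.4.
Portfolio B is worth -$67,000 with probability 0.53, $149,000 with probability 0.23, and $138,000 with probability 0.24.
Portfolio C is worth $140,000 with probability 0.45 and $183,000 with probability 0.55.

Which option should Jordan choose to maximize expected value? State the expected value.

Portfolio C ($163,650)

Portfolio A = 0.3 × 71000 + 0.2 × 13000 + 0.1 × 100000 + 0.4 × 179000 = 21300 + 2600 + 10000 + 71600 = 105500
Portfolio B = 0.53 × (-67000) + 0.23 × 149000 + 0.24 × 138000 = -35510 + 34270 + 33120 = 31880
Portfolio C = 0.45 × 140000 + 0.55 × 183000 = 63000 + 100650 = 163650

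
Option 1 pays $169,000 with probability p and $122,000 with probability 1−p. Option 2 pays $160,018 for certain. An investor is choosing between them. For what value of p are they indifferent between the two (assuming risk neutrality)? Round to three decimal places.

p·169000 + (1−p)·122000 = 160018
47000p + 122000 = 160018
p = (160018 − 122000) / 47000

p = 0.809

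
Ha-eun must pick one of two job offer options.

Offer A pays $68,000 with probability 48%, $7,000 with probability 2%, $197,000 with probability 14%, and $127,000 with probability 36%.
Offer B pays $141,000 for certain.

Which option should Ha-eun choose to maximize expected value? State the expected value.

Offer A = 0.48 × 68000 + 0.02 × 7000 + 0.14 × 197000 + 0.36 × 127000 = 32640 + 140 + 27580 + 45720 = 106080
Offer B: 141000 (certain)

Offer B ($141,000)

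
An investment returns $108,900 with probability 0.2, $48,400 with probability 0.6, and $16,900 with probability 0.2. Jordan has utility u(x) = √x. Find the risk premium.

E[u] = 0.2·√108900 + 0.6·√48400 + 0.2·√16900 = 0.2·330 + 0.6·220 + 0.2·130 = 224
CE = (224)² = 50176
Risk premium = EV − CE = 54200 − 50176 = 4024

$4,024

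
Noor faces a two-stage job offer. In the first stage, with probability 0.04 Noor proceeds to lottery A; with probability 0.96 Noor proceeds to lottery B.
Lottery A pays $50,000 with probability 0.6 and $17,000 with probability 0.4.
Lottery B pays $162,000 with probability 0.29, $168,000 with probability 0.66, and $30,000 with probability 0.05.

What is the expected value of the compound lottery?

$154,457.60

EV(A) = 0.6 × 50000 + 0.4 × 17000 = 30000 + 6800 = 36800
EV(B) = 0.29 × 162000 + 0.66 × 168000 + 0.05 × 30000 = 46980 + 110880 + 1500 = 159360
Overall = 0.04 × 36800 + 0.96 × 159360 = 1472 + 152985.6 = 154457.6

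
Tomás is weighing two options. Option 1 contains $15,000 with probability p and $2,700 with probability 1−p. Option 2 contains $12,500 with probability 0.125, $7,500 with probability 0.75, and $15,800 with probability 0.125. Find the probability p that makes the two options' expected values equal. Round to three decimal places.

EV(Option 2) = 0.125 × 12500 + 0.75 × 7500 + 0.125 × 15800 = 1562.5 + 5625 + 1975 = 9162.5
p·15000 + (1−p)·2700 = 9162.5
12300p + 2700 = 9162.5
p = (9162.5 − 2700) / 12300

p = 0.525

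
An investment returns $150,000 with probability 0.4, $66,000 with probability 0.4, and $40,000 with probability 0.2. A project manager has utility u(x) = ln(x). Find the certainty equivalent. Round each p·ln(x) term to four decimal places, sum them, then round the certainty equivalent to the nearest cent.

$82,925.67

E[u] = 0.4·ln(150000) + 0.4·ln(66000) + 0.2·ln(40000) = 4.7674 + 4.4390 + 2.1193 = 11.3257
CE = e^11.3257 ≈ 82925.67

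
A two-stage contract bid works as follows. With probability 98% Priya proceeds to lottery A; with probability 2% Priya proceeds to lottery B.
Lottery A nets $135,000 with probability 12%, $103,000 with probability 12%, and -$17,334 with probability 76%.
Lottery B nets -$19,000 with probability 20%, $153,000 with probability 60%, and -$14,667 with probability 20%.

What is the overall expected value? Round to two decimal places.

$16,779.77

EV(A) = 0.12 × 135000 + 0.12 × 103000 + 0.76 × (-17334) = 16200 + 12360 − 13173.84 = 15386.16
EV(B) = 0.2 × (-19000) + 0.6 × 153000 + 0.2 × (-14667) = -3800 + 91800 − 2933.4 = 85066.6
Overall = 0.98 × 15386.16 + 0.02 × 85066.6 = 15078.4368 + 1701.332 = 16779.7688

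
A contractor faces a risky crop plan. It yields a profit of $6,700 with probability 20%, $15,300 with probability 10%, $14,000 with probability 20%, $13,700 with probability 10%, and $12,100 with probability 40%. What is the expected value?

EV = 0.2 × 6700 + 0.1 × 15300 + 0.2 × 14000 + 0.1 × 13700 + 0.4 × 12100 = 1340 + 1530 + 2800 + 1370 + 4840 = 11880

$11,880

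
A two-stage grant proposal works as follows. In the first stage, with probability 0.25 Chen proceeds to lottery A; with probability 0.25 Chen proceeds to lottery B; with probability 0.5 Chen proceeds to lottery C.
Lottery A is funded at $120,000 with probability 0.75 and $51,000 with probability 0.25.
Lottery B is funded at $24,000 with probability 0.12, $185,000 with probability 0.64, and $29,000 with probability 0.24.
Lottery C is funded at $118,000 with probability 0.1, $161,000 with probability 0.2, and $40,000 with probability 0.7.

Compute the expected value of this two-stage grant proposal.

$93,747.50

EV(A) = 0.75 × 120000 + 0.25 × 51000 = 90000 + 12750 = 102750
EV(B) = 0.12 × 24000 + 0.64 × 185000 + 0.24 × 29000 = 2880 + 118400 + 6960 = 128240
EV(C) = 0.1 × 118000 + 0.2 × 161000 + 0.7 × 40000 = 11800 + 32200 + 28000 = 72000
Overall = 0.25 × 102750 + 0.25 × 128240 + 0.5 × 72000 = 25687.5 + 32060 + 36000 = 93747.5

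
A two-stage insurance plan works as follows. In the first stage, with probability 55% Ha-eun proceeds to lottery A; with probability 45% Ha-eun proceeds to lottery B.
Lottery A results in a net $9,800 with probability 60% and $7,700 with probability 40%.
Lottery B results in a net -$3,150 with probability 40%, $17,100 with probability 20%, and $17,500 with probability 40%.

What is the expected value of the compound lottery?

EV(A) = 0.6 × 9800 + 0.4 × 7700 = 5880 + 3080 = 8960
EV(B) = 0.4 × (-3150) + 0.2 × 17100 + 0.4 × 17500 = -1260 + 3420 + 7000 = 9160
Overall = 0.55 × 8960 + 0.45 × 9160 = 4928 + 4122 = 9050

$9,050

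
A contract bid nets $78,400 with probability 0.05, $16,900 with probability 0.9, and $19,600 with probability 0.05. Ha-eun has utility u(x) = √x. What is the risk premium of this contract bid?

E[u] = 0.05·√78400 + 0.9·√16900 + 0.05·√19600 = 0.05·280 + 0.9·130 + 0.05·140 = 138
CE = (138)² = 19044
Risk premium = EV − CE = 20110 − 19044 = 1066

$1,066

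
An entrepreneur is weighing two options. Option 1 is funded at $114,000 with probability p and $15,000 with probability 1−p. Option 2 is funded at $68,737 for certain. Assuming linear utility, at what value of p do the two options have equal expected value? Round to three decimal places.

p·114000 + (1−p)·15000 = 68737
99000p + 15000 = 68737
p = (68737 − 15000) / 99000

p = 0.543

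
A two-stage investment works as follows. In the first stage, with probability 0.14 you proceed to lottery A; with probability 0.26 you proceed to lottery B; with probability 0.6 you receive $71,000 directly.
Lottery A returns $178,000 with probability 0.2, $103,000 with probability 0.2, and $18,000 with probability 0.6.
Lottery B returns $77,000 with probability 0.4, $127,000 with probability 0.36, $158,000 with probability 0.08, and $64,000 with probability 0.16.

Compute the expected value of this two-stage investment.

EV(A) = 0.2 × 178000 + 0.2 × 103000 + 0.6 × 18000 = 35600 + 20600 + 10800 = 67000
EV(B) = 0.4 × 77000 + 0.36 × 127000 + 0.08 × 158000 + 0.16 × 64000 = 30800 + 45720 + 12640 + 10240 = 99400
Branch C: 71000 (certain)
Overall = 0.14 × 67000 + 0.26 × 99400 + 0.6 × 71000 = 9380 + 25844 + 42600 = 77824

$77,824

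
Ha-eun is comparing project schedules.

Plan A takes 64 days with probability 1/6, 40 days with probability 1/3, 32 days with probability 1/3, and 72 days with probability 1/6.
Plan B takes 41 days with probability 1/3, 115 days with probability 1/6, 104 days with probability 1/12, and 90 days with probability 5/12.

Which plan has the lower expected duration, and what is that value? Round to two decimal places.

Plan A = 1/6 × 64 + 1/3 × 40 + 1/3 × 32 + 1/6 × 72 = 10.6667 + 13.3333 + 10.6667 + 12 = 46.6667
Plan B = 1/3 × 41 + 1/6 × 115 + 1/12 × 104 + 5/12 × 90 = 13.6667 + 19.1667 + 8.6667 + 37.5 = 79

Plan A (46.67 days)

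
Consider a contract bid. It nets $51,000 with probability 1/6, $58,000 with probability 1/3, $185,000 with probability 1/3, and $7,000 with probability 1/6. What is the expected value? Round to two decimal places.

$90,666.67

EV = 1/6 × 51000 + 1/3 × 58000 + 1/3 × 185000 + 1/6 × 7000 = 8500 + 19333.3333 + 61666.6667 + 1166.6667 = 90666.6667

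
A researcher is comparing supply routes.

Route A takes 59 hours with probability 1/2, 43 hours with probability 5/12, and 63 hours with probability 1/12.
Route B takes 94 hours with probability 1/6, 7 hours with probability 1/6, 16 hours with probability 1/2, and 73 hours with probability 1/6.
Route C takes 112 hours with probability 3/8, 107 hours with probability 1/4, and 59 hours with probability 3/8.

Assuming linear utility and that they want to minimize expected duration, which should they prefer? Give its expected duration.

Route A = 1/2 × 59 + 5/12 × 43 + 1/12 × 63 = 29.5 + 17.9167 + 5.25 = 52.6667
Route B = 1/6 × 94 + 1/6 × 7 + 1/2 × 16 + 1/6 × 73 = 15.6667 + 1.1667 + 8 + 12.1667 = 37
Route C = 3/8 × 112 + 1/4 × 107 + 3/8 × 59 = 42 + 26.75 + 22.125 = 90.875

Route B (37 hours)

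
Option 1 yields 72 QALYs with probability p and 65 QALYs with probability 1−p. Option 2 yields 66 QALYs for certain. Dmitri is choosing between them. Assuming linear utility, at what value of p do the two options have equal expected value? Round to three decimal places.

p·72 + (1−p)·65 = 66
7p + 65 = 66
p = (66 − 65) / 7

p = 0.143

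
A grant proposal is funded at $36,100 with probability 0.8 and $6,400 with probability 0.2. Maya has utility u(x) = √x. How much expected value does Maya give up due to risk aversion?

E[u] = 0.8·√36100 + 0.2·√6400 = 0.8·190 + 0.2·80 = 168
CE = (168)² = 28224
Risk premium = EV − CE = 30160 − 28224 = 1936

$1,936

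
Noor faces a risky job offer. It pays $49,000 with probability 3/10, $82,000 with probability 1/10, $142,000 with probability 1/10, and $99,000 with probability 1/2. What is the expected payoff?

$86,600

EV = 3/10 × 49000 + 1/10 × 82000 + 1/10 × 142000 + 1/2 × 99000 = 14700 + 8200 + 14200 + 49500 = 86600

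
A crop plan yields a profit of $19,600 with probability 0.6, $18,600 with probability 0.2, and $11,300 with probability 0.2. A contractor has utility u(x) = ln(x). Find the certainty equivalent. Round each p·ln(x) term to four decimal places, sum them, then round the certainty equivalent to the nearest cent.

E[u] = 0.6·ln(19600) + 0.2·ln(18600) + 0.2·ln(11300) = 5.9300 + 1.9662 + 1.8665 = 9.7627
CE = e^9.7627 ≈ 17373.48

$17,373.48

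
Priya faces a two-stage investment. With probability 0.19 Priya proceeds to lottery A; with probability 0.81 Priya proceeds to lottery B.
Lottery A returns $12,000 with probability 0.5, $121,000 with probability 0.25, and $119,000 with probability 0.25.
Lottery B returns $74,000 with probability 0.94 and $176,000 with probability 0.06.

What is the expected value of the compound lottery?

EV(A) = 0.5 × 12000 + 0.25 × 121000 + 0.25 × 119000 = 6000 + 30250 + 29750 = 66000
EV(B) = 0.94 × 74000 + 0.06 × 176000 = 69560 + 10560 = 80120
Overall = 0.19 × 66000 + 0.81 × 80120 = 12540 + 64897.2 = 77437.2

$77,437.20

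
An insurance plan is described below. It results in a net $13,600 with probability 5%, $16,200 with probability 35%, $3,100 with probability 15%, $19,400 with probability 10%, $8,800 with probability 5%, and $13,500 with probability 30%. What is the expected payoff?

EV = 0.05 × 13600 + 0.35 × 16200 + 0.15 × 3100 + 0.1 × 19400 + 0.05 × 8800 + 0.3 × 13500 = 680 + 5670 + 465 + 1940 + 440 + 4050 = 13245

$13,245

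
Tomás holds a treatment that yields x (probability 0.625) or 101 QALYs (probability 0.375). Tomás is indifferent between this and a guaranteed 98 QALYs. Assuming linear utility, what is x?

x = 96.2 QALYs

0.625·x + 0.375·101 = 98
0.625·x = 98 − 37.875 = 60.125
x = 60.125 / 0.625 = 96.2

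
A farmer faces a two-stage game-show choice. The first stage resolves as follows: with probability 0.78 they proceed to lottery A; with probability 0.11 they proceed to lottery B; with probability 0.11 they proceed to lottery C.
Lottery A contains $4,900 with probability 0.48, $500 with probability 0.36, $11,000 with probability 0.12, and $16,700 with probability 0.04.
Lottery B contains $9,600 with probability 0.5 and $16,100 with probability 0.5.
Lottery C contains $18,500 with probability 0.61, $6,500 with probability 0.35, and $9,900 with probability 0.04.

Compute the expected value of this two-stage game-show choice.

EV(A) = 0.48 × 4900 + 0.36 × 500 + 0.12 × 11000 + 0.04 × 16700 = 2352 + 180 + 1320 + 668 = 4520
EV(B) = 0.5 × 9600 + 0.5 × 16100 = 4800 + 8050 = 12850
EV(C) = 0.61 × 18500 + 0.35 × 6500 + 0.04 × 9900 = 11285 + 2275 + 396 = 13956
Overall = 0.78 × 4520 + 0.11 × 12850 + 0.11 × 13956 = 3525.6 + 1413.5 + 1535.16 = 6474.26

$6,474.26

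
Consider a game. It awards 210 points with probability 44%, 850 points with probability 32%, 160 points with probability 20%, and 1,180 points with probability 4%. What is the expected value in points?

EV = 0.44 × 210 + 0.32 × 850 + 0.2 × 160 + 0.04 × 1180 = 92.4 + 272 + 32 + 47.2 = 443.6

443.6 points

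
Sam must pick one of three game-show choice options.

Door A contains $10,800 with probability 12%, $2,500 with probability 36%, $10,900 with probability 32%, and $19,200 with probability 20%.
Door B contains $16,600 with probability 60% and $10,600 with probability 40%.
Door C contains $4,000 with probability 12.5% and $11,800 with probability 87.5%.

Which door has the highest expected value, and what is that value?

Door A = 0.12 × 10800 + 0.36 × 2500 + 0.32 × 10900 + 0.2 × 19200 = 1296 + 900 + 3488 + 3840 = 9524
Door B = 0.6 × 16600 + 0.4 × 10600 = 9960 + 4240 = 14200
Door C = 0.125 × 4000 + 0.875 × 11800 = 500 + 10325 = 10825

Door B ($14,200)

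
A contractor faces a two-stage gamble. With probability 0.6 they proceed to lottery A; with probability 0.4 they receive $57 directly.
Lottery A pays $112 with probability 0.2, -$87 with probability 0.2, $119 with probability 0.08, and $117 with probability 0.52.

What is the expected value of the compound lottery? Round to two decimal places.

$68.02

EV(A) = 0.2 × 112 + 0.2 × (-87) + 0.08 × 119 + 0.52 × 117 = 22.4 − 17.4 + 9.52 + 60.84 = 75.36
Branch B: 57 (certain)
Overall = 0.6 × 75.36 + 0.4 × 57 = 45.216 + 22.8 = 68.016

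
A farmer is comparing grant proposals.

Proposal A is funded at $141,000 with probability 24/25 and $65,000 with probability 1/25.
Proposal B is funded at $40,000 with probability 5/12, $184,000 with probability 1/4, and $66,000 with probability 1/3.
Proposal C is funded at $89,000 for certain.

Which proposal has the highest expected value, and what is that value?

Proposal A = 24/25 × 141000 + 1/25 × 65000 = 135360 + 2600 = 137960
Proposal B = 5/12 × 40000 + 1/4 × 184000 + 1/3 × 66000 = 16666.6667 + 46000 + 22000 = 84666.6667
Proposal C: 89000 (certain)

Proposal A ($137,960)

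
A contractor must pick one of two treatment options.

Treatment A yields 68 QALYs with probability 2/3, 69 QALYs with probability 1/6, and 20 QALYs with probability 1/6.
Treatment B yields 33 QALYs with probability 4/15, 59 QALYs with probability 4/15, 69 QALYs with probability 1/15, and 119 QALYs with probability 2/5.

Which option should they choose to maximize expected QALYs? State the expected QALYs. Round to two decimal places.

Treatment A = 2/3 × 68 + 1/6 × 69 + 1/6 × 20 = 45.3333 + 11.5 + 3.3333 = 60.1667
Treatment B = 4/15 × 33 + 4/15 × 59 + 1/15 × 69 + 2/5 × 119 = 8.8 + 15.7333 + 4.6 + 47.6 = 76.7333

Treatment B (76.73 QALYs)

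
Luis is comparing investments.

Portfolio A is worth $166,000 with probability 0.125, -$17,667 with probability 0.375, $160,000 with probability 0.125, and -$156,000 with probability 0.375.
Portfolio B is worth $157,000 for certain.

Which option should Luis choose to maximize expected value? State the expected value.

Portfolio B ($157,000)

Portfolio A = 0.125 × 166000 + 0.375 × (-17667) + 0.125 × 160000 + 0.375 × (-156000) = 20750 − 6625.125 + 20000 − 58500 = -24375.125
Portfolio B: 157000 (certain)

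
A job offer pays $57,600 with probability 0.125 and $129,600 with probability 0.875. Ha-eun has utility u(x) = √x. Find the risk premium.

$1,575

E[u] = 0.125·√57600 + 0.875·√129600 = 0.125·240 + 0.875·360 = 345
CE = (345)² = 119025
Risk premium = EV − CE = 120600 − 119025 = 1575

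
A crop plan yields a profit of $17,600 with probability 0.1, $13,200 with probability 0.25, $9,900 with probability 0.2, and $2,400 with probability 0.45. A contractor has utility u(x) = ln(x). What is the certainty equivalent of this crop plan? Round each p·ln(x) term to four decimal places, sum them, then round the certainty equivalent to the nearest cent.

$5,956.27

E[u] = 0.1·ln(17600) + 0.25·ln(13200) + 0.2·ln(9900) + 0.45·ln(2400) = 0.9776 + 2.3720 + 1.8401 + 3.5025 = 8.6922
CE = e^8.6922 ≈ 5956.27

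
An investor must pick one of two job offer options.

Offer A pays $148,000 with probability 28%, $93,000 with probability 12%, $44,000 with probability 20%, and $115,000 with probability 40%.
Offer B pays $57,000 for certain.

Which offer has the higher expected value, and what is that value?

Offer A = 0.28 × 148000 + 0.12 × 93000 + 0.2 × 44000 + 0.4 × 115000 = 41440 + 11160 + 8800 + 46000 = 107400
Offer B: 57000 (certain)

Offer A ($107,400)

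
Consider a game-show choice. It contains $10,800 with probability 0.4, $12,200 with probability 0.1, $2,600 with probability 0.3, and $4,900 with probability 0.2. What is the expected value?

EV = 0.4 × 10800 + 0.1 × 12200 + 0.3 × 2600 + 0.2 × 4900 = 4320 + 1220 + 780 + 980 = 7300

$7,300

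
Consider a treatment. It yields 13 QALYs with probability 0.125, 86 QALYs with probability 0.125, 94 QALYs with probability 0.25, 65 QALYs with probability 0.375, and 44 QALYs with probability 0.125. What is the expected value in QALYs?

65.75 QALYs

EV = 0.125 × 13 + 0.125 × 86 + 0.25 × 94 + 0.375 × 65 + 0.125 × 44 = 1.625 + 10.75 + 23.5 + 24.375 + 5.5 = 65.75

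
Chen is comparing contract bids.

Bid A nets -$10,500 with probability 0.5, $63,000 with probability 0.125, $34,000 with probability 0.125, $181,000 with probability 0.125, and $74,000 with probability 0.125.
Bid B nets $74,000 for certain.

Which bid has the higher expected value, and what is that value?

Bid A = 0.5 × (-10500) + 0.125 × 63000 + 0.125 × 34000 + 0.125 × 181000 + 0.125 × 74000 = -5250 + 7875 + 4250 + 22625 + 9250 = 38750
Bid B: 74000 (certain)

Bid B ($74,000)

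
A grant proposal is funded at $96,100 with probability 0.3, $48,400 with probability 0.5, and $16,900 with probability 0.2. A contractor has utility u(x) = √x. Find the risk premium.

E[u] = 0.3·√96100 + 0.5·√48400 + 0.2·√16900 = 0.3·310 + 0.5·220 + 0.2·130 = 229
CE = (229)² = 52441
Risk premium = EV − CE = 56410 − 52441 = 3969

$3,969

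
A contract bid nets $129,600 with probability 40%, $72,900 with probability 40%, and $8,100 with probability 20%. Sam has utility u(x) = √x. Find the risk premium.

E[u] = 0.4·√129600 + 0.4·√72900 + 0.2·√8100 = 0.4·360 + 0.4·270 + 0.2·90 = 270
CE = (270)² = 72900
Risk premium = EV − CE = 82620 − 72900 = 9720

$9,720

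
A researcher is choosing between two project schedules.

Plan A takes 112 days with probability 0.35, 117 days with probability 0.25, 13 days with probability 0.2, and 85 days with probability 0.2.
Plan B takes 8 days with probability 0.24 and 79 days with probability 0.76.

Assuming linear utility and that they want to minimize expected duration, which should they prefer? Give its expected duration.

Plan B (61.96 days)

Plan A = 0.35 × 112 + 0.25 × 117 + 0.2 × 13 + 0.2 × 85 = 39.2 + 29.25 + 2.6 + 17 = 88.05
Plan B = 0.24 × 8 + 0.76 × 79 = 1.92 + 60.04 = 61.96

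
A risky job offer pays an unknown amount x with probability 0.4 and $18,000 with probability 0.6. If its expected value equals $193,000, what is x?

0.4·x + 0.6·18000 = 193000
0.4·x = 193000 − 10800 = 182200
x = 182200 / 0.4 = 455500

x = $455,500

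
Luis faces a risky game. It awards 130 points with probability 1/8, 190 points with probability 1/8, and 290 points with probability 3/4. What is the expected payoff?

257.5 points

EV = 1/8 × 130 + 1/8 × 190 + 3/4 × 290 = 16.25 + 23.75 + 217.5 = 257.5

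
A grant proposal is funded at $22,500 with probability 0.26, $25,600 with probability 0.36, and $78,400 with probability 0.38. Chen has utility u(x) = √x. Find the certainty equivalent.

$41,209

E[u] = 0.26·√22500 + 0.36·√25600 + 0.38·√78400 = 0.26·150 + 0.36·160 + 0.38·280 = 203
CE = (203)² = 41209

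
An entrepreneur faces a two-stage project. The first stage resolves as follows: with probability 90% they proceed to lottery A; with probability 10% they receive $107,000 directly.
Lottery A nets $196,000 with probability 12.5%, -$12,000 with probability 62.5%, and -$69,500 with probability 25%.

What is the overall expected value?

$10,362.50

EV(A) = 0.125 × 196000 + 0.625 × (-12000) + 0.25 × (-69500) = 24500 − 7500 − 17375 = -375
Branch B: 107000 (certain)
Overall = 0.9 × (-375) + 0.1 × 107000 = -337.5 + 10700 = 10362.5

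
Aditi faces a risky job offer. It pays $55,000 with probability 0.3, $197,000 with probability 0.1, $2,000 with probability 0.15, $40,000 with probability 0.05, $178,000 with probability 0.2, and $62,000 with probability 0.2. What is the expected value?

$86,500

EV = 0.3 × 55000 + 0.1 × 197000 + 0.15 × 2000 + 0.05 × 40000 + 0.2 × 178000 + 0.2 × 62000 = 16500 + 19700 + 300 + 2000 + 35600 + 12400 = 86500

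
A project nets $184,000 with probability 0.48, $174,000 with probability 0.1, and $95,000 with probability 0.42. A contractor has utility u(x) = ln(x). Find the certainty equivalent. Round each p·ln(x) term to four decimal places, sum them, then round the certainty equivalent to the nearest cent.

$138,621.16

E[u] = 0.48·ln(184000) + 0.1·ln(174000) + 0.42·ln(95000) = 5.8189 + 1.2067 + 4.8139 = 11.8395
CE = e^11.8395 ≈ 138621.16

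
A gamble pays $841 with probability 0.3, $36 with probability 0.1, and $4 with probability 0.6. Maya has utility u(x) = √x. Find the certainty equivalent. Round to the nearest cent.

$110.25

E[u] = 0.3·√841 + 0.1·√36 + 0.6·√4 = 0.3·29 + 0.1·6 + 0.6·2 = 10.5
CE = (10.5)² = 110.25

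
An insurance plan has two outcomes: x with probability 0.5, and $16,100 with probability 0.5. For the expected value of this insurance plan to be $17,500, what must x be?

x = $18,900

0.5·x + 0.5·16100 = 17500
0.5·x = 17500 − 8050 = 9450
x = 9450 / 0.5 = 18900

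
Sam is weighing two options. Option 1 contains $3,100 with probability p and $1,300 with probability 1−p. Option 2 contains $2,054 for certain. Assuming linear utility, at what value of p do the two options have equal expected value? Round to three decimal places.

p = 0.419

p·3100 + (1−p)·1300 = 2054
1800p + 1300 = 2054
p = (2054 − 1300) / 1800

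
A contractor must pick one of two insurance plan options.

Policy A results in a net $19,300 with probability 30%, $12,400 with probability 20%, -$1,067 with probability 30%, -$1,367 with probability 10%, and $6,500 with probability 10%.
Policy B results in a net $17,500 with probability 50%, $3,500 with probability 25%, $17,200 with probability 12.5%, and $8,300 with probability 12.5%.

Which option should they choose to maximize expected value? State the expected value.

Policy B ($12,812.50)

Policy A = 0.3 × 19300 + 0.2 × 12400 + 0.3 × (-1067) + 0.1 × (-1367) + 0.1 × 6500 = 5790 + 2480 − 320.1 − 136.7 + 650 = 8463.2
Policy B = 0.5 × 17500 + 0.25 × 3500 + 0.125 × 17200 + 0.125 × 8300 = 8750 + 875 + 2150 + 1037.5 = 12812.5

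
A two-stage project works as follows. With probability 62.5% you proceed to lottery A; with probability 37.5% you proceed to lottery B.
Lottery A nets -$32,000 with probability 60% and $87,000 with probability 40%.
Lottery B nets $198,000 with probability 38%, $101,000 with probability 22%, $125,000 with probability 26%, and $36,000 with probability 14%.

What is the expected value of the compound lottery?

$60,375

EV(A) = 0.6 × (-32000) + 0.4 × 87000 = -19200 + 34800 = 15600
EV(B) = 0.38 × 198000 + 0.22 × 101000 + 0.26 × 125000 + 0.14 × 36000 = 75240 + 22220 + 32500 + 5040 = 135000
Overall = 0.625 × 15600 + 0.375 × 135000 = 9750 + 50625 = 60375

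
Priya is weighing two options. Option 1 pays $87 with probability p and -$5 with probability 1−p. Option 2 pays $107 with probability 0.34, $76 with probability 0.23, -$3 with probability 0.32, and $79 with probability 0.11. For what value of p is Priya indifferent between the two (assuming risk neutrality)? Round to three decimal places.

p = 0.724

EV(Option 2) = 0.34 × 107 + 0.23 × 76 + 0.32 × (-3) + 0.11 × 79 = 36.38 + 17.48 − 0.96 + 8.69 = 61.59
p·87 + (1−p)·(-5) = 61.59
92p − 5 = 61.59
p = (61.59 + 5) / 92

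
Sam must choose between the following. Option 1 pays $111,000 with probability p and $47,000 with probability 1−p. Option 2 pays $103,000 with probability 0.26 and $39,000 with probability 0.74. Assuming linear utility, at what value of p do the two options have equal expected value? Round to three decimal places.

EV(Option 2) = 0.26 × 103000 + 0.74 × 39000 = 26780 + 28860 = 55640
p·111000 + (1−p)·47000 = 55640
64000p + 47000 = 55640
p = (55640 − 47000) / 64000

p = 0.135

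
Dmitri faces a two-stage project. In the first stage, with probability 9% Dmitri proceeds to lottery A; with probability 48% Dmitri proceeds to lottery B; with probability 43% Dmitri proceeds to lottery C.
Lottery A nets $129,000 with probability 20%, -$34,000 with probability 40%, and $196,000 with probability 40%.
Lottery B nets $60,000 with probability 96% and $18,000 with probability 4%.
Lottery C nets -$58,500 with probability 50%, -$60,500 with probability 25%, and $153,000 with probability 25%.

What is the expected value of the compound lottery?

$33,513.85

EV(A) = 0.2 × 129000 + 0.4 × (-34000) + 0.4 × 196000 = 25800 − 13600 + 78400 = 90600
EV(B) = 0.96 × 60000 + 0.04 × 18000 = 57600 + 720 = 58320
EV(C) = 0.5 × (-58500) + 0.25 × (-60500) + 0.25 × 153000 = -29250 − 15125 + 38250 = -6125
Overall = 0.09 × 90600 + 0.48 × 58320 + 0.43 × (-6125) = 8154 + 27993.6 − 2633.75 = 33513.85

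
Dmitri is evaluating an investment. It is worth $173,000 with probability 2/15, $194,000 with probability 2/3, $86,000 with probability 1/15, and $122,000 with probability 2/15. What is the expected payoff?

$174,400

EV = 2/15 × 173000 + 2/3 × 194000 + 1/15 × 86000 + 2/15 × 122000 = 23066.6667 + 129333.3333 + 5733.3333 + 16266.6667 = 174400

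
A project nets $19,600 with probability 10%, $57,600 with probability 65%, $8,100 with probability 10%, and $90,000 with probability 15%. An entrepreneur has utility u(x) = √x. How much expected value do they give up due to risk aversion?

$3,534

E[u] = 0.1·√19600 + 0.65·√57600 + 0.1·√8100 + 0.15·√90000 = 0.1·140 + 0.65·240 + 0.1·90 + 0.15·300 = 224
CE = (224)² = 50176
Risk premium = EV − CE = 53710 − 50176 = 3534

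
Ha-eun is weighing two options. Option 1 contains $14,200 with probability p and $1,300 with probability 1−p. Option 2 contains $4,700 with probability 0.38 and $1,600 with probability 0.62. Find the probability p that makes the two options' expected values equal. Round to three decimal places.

p = 0.115

EV(Option 2) = 0.38 × 4700 + 0.62 × 1600 = 1786 + 992 = 2778
p·14200 + (1−p)·1300 = 2778
12900p + 1300 = 2778
p = (2778 − 1300) / 12900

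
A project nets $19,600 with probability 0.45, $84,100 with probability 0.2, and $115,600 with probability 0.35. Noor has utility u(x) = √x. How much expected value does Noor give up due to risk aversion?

$8,500

E[u] = 0.45·√19600 + 0.2·√84100 + 0.35·√115600 = 0.45·140 + 0.2·290 + 0.35·340 = 240
CE = (240)² = 57600
Risk premium = EV − CE = 66100 − 57600 = 8500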